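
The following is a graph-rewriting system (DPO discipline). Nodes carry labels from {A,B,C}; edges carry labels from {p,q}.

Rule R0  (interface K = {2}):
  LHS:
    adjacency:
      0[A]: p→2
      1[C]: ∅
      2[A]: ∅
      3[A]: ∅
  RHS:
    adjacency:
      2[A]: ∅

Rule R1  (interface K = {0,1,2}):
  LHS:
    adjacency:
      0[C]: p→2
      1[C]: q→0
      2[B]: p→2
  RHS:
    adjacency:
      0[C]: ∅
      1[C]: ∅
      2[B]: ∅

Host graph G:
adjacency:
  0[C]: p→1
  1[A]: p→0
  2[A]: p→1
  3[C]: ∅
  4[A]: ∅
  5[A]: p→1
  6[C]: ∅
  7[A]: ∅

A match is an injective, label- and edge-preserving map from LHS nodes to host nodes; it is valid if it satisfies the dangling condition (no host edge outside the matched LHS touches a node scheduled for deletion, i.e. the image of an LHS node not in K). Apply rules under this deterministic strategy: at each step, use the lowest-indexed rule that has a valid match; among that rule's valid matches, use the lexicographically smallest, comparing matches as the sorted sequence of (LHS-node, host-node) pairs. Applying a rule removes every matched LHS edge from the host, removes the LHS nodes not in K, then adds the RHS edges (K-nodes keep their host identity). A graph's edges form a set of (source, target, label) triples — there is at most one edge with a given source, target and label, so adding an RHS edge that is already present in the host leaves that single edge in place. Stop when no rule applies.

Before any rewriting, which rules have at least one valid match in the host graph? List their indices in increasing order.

R0: 8 valid matches — {0↦2, 1↦3, 2↦1, 3↦4}, {0↦2, 1↦3, 2↦1, 3↦7}, {0↦2, 1↦6, 2↦1, 3↦4} (+5 more)
R1: no valid match — LHS pattern not found

Answer: [R0]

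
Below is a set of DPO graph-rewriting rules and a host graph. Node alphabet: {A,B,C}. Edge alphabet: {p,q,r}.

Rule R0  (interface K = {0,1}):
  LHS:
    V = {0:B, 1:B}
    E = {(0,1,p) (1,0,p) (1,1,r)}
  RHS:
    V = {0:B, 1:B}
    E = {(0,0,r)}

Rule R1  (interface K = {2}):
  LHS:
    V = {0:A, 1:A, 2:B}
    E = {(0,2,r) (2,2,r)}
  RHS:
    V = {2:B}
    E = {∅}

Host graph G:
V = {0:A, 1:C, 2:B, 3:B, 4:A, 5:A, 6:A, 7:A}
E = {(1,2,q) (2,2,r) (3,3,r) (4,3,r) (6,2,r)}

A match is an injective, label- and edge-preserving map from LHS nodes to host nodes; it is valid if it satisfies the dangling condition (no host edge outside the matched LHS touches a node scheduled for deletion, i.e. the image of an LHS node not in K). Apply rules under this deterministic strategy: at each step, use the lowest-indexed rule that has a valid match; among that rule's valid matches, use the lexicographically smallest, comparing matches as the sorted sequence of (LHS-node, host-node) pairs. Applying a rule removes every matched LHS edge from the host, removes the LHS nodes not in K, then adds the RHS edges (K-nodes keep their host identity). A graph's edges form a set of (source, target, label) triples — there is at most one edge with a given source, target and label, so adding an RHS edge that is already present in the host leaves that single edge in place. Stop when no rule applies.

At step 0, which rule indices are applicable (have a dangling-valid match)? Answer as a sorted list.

Answer: [R1]

Rewrite trace:
R0: no valid match — LHS pattern not found
R1: 6 valid matches — {0↦4, 1↦0, 2↦3}, {0↦4, 1↦5, 2↦3}, {0↦4, 1↦7, 2↦3} (+3 more)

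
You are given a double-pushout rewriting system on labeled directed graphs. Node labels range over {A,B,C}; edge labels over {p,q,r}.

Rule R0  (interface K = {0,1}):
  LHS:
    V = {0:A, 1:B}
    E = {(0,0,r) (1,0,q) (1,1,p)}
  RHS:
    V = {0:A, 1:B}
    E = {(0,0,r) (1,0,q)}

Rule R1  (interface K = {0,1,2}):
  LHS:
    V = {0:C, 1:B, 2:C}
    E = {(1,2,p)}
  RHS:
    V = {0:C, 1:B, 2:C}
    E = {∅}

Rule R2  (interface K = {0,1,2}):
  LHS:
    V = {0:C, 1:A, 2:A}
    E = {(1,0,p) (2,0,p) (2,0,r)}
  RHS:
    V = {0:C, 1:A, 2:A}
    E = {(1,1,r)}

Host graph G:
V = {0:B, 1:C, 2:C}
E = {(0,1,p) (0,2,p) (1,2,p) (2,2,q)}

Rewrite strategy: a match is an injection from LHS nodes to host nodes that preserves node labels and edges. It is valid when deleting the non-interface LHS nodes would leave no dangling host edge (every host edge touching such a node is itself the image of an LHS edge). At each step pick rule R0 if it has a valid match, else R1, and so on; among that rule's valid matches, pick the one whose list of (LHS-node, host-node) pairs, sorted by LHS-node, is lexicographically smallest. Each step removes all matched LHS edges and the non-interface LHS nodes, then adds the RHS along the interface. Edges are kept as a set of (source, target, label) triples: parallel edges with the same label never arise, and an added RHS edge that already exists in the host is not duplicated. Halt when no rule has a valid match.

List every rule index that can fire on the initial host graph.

R0: no valid match — LHS pattern not found
R1: 2 valid matches — {0↦1, 1↦0, 2↦2}, {0↦2, 1↦0, 2↦1}
R2: no valid match — LHS pattern not found

Answer: [R1]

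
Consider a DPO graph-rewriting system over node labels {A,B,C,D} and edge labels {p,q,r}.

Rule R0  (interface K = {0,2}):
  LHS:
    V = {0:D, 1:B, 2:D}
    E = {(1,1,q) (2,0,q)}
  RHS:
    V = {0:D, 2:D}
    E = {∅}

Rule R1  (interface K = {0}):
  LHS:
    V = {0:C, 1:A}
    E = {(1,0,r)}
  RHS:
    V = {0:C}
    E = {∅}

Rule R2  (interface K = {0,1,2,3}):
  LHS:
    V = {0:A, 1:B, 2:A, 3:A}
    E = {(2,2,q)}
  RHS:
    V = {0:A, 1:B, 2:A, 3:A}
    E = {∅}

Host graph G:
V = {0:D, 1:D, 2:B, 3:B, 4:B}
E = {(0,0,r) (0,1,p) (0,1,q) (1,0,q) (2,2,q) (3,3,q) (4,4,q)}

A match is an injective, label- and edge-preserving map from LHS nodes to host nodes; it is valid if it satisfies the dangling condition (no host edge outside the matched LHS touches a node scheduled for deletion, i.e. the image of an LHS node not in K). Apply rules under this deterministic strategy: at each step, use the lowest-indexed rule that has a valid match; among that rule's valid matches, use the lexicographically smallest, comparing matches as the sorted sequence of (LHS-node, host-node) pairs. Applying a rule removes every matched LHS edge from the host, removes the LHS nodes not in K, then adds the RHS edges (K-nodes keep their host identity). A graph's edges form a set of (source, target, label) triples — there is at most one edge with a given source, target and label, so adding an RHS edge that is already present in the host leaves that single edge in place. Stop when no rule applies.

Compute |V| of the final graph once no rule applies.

Answer: 3

Derivation:
start.  V:5 E:7  edges: 0-r->0 0-p->1 0-q->1 1-q->0 2-q->2 3-q->3 4-q->4
1. fire R0 via {0↦0, 1↦2, 2↦1}  →  V:4 E:5  edges: 0-r->0 0-p->1 0-q->1 3-q->3 4-q->4
2. fire R0 via {0↦1, 1↦3, 2↦0}  →  V:3 E:3  edges: 0-r->0 0-p->1 4-q->4
final graph: no rule applies after step 2
NF nodes: {0:D, 1:D, 4:B}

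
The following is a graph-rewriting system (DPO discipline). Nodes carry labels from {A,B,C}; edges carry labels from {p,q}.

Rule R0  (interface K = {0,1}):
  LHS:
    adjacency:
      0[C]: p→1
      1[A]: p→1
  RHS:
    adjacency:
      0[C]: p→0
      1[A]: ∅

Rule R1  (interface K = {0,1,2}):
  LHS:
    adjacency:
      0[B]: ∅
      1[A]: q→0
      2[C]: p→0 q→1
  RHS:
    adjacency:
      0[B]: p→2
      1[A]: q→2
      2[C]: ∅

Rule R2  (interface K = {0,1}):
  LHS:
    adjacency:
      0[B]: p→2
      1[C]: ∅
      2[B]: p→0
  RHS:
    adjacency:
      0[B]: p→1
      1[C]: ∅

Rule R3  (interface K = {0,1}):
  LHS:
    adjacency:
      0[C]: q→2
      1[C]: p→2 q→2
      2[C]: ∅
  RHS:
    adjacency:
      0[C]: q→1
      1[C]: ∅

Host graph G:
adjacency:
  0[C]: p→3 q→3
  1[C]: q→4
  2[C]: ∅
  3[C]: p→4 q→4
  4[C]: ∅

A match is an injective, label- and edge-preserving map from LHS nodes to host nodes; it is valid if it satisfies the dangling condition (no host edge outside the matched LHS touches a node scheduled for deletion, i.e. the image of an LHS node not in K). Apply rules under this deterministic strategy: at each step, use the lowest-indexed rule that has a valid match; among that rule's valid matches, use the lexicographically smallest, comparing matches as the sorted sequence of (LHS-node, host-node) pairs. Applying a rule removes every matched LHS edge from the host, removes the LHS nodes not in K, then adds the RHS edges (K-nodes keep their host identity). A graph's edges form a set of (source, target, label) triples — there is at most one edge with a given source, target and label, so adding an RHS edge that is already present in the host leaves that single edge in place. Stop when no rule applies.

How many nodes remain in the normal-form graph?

Answer: 3

Derivation:
initial: |V|=5 |E|=5  E = 0-p->3 0-q->3 1-q->4 3-p->4 3-q->4
step 1: apply R3 at {0↦1, 1↦3, 2↦4}  → |V|=4 |E|=3  E = 0-p->3 0-q->3 1-q->3
step 2: apply R3 at {0↦1, 1↦0, 2↦3}  → |V|=3 |E|=1  E = 1-q->0
normal form: no rule applies after step 2
NF nodes: {0:C, 1:C, 2:C}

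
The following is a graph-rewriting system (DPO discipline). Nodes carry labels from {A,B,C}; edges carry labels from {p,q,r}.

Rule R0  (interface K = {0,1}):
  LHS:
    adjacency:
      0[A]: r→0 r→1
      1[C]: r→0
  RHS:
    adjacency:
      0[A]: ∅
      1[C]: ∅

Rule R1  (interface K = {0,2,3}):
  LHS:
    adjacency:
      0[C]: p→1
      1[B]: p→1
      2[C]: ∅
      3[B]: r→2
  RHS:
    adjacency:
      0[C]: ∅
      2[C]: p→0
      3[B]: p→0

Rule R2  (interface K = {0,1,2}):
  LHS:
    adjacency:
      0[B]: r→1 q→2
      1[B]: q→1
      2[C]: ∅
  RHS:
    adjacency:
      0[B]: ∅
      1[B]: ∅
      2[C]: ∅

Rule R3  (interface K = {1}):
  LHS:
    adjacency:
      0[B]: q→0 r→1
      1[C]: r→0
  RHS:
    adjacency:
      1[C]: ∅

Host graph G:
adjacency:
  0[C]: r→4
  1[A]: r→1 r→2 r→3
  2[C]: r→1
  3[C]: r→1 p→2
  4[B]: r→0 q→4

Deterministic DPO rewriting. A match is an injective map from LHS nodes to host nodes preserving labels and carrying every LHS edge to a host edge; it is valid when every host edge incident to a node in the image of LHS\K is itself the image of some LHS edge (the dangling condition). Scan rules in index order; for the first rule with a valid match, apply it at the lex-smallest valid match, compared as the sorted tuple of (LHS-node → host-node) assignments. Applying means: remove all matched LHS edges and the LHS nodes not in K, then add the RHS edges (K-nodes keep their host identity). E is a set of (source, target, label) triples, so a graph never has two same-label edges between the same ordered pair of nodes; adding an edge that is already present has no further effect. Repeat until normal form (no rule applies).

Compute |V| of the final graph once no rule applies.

[0] host  ⇒  5 nodes, 9 edges  {0-r->4 1-r->1 1-r->2 1-r->3 2-r->1 3-r->1 3-p->2 4-r->0 4-q->4}
[1] R0 @ {0↦1, 1↦2}  ⇒  5 nodes, 6 edges  {0-r->4 1-r->3 3-r->1 3-p->2 4-r->0 4-q->4}
[2] R3 @ {0↦4, 1↦0}  ⇒  4 nodes, 3 edges  {1-r->3 3-r->1 3-p->2}
normal form: no rule applies after step 2
NF nodes: {0:C, 1:A, 2:C, 3:C}

Answer: 4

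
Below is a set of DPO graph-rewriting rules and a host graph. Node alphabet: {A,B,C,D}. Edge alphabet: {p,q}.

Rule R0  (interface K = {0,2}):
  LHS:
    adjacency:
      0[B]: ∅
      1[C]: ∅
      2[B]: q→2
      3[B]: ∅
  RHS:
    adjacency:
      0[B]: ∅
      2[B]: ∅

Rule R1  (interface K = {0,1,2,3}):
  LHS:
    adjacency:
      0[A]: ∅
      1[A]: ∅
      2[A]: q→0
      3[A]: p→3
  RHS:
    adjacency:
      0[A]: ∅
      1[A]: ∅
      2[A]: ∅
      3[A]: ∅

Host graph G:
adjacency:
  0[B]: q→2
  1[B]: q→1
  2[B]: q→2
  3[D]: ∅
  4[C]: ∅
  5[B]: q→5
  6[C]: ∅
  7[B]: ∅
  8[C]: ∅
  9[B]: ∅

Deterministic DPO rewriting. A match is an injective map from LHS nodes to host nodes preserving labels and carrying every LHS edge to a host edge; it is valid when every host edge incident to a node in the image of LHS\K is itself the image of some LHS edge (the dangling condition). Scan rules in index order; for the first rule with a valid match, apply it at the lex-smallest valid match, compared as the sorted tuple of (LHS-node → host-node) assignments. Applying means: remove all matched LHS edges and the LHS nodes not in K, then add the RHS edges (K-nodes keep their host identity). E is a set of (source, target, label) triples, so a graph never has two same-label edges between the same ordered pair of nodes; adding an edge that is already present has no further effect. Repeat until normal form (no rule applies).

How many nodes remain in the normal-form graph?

Answer: 4

Derivation:
start.  V:10 E:4  edges: 0-q->2 1-q->1 2-q->2 5-q->5
1. fire R0 via {0↦0, 1↦4, 2↦1, 3↦7}  →  V:8 E:3  edges: 0-q->2 2-q->2 5-q->5
2. fire R0 via {0↦0, 1↦6, 2↦2, 3↦1}  →  V:6 E:2  edges: 0-q->2 5-q->5
3. fire R0 via {0↦0, 1↦8, 2↦5, 3↦9}  →  V:4 E:1  edges: 0-q->2
final graph: no rule applies after step 3
NF nodes: {0:B, 2:B, 3:D, 5:B}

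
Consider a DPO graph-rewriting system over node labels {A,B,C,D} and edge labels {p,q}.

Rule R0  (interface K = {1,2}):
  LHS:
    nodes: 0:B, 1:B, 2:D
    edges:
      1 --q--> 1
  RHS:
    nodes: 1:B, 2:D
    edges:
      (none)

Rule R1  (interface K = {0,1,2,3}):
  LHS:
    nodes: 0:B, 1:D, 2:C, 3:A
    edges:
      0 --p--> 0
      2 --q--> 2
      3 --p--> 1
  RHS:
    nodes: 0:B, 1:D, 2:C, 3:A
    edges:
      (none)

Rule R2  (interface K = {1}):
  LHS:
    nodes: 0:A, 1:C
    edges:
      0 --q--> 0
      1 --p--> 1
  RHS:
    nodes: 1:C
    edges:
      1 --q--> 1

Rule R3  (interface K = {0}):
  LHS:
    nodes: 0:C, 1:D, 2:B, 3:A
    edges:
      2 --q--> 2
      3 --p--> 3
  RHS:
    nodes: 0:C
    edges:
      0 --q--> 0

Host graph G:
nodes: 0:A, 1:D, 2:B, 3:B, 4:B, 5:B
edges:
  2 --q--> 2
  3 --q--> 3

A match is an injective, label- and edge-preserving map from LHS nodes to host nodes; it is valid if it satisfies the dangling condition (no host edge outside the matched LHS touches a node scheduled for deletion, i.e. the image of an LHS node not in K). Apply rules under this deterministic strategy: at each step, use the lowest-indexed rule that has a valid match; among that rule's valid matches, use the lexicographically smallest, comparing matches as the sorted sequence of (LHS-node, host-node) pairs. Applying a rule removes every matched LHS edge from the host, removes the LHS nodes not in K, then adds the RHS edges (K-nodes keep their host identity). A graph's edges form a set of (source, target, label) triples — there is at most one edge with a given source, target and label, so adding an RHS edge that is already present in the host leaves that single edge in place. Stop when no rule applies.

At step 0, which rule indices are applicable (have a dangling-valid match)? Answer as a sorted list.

R0: 4 valid matches — {0↦4, 1↦2, 2↦1}, {0↦4, 1↦3, 2↦1}, {0↦5, 1↦2, 2↦1} (+1 more)
R1: no valid match — LHS pattern not found
R2: no valid match — LHS pattern not found
R3: no valid match — LHS pattern not found

Answer: [R0]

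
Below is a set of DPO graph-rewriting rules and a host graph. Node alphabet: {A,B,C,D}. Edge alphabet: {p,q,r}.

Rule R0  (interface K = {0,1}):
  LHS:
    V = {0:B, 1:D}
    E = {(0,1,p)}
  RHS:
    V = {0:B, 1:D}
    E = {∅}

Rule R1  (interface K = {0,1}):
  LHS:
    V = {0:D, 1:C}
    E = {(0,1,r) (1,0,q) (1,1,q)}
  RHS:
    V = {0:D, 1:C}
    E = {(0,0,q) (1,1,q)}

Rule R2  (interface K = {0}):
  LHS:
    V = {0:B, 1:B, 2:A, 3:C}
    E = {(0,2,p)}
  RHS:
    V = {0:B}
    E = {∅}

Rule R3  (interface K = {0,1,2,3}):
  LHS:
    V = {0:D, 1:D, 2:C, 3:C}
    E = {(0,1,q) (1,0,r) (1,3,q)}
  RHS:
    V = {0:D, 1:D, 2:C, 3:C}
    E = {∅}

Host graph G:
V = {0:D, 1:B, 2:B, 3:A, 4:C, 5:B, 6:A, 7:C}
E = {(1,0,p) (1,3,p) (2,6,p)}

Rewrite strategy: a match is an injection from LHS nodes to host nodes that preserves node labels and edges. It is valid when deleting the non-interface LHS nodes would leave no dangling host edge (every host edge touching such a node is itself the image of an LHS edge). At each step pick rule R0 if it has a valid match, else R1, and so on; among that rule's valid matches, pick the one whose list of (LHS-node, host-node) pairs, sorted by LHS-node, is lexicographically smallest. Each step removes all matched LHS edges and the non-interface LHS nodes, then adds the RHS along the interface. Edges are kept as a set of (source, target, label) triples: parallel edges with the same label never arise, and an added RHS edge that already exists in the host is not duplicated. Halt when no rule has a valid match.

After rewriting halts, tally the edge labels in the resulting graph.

[0] host  ⇒  8 nodes, 3 edges  {1-p->0 1-p->3 2-p->6}
[1] R0 @ {0↦1, 1↦0}  ⇒  8 nodes, 2 edges  {1-p->3 2-p->6}
[2] R2 @ {0↦1, 1↦5, 2↦3, 3↦4}  ⇒  5 nodes, 1 edges  {2-p->6}
[3] R2 @ {0↦2, 1↦1, 2↦6, 3↦7}  ⇒  2 nodes, 0 edges  {∅}
halt: no rule applies after step 3
NF edges: []

Answer: (no edges)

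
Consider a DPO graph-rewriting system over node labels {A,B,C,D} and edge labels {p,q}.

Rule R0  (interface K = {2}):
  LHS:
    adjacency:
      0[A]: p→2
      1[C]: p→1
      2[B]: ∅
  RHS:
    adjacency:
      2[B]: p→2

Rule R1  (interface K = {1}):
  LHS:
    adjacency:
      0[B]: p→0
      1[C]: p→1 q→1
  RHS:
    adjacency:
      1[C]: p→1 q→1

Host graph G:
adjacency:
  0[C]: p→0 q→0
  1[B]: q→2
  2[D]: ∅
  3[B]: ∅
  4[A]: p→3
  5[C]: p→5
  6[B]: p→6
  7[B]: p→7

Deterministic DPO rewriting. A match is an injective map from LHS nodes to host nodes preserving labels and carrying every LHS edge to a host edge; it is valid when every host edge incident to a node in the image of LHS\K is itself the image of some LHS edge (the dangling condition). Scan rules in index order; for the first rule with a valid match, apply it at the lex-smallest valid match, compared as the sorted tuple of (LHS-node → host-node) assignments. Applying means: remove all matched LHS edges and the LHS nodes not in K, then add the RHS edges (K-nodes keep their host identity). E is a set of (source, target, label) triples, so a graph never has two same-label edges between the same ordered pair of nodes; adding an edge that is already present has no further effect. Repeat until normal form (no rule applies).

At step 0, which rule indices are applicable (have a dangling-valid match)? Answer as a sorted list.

R0: 1 valid match — {0↦4, 1↦5, 2↦3}
R1: 2 valid matches — {0↦6, 1↦0}, {0↦7, 1↦0}

Answer: [R0,R1]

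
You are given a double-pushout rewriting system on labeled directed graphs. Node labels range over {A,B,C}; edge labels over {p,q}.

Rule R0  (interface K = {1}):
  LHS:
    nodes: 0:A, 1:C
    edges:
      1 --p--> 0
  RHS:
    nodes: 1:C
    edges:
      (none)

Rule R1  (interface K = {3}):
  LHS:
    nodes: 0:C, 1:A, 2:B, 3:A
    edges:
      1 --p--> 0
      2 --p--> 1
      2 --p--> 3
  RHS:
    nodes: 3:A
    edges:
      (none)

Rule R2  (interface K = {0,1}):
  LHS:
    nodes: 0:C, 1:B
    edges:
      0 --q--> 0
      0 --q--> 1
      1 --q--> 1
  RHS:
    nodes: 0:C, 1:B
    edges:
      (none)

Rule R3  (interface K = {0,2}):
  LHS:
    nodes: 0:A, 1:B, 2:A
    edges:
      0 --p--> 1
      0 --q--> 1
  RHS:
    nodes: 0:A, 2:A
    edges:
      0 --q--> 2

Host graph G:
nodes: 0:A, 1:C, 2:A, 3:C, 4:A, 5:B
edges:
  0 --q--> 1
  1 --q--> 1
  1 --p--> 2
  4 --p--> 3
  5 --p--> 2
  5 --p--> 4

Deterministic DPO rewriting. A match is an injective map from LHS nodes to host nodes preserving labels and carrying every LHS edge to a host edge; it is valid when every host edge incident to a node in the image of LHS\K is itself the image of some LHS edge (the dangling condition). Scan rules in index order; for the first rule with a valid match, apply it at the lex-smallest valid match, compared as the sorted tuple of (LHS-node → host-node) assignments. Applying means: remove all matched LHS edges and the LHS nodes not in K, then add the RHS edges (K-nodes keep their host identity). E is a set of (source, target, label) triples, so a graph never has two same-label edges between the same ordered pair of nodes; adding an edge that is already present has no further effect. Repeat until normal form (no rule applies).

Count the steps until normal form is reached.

initial: |V|=6 |E|=6  E = 0-q->1 1-q->1 1-p->2 4-p->3 5-p->2 5-p->4
step 1: apply R1 at {0↦3, 1↦4, 2↦5, 3↦2}  → |V|=3 |E|=3  E = 0-q->1 1-q->1 1-p->2
step 2: apply R0 at {0↦2, 1↦1}  → |V|=2 |E|=2  E = 0-q->1 1-q->1
normal form: no rule applies after step 2

Answer: 2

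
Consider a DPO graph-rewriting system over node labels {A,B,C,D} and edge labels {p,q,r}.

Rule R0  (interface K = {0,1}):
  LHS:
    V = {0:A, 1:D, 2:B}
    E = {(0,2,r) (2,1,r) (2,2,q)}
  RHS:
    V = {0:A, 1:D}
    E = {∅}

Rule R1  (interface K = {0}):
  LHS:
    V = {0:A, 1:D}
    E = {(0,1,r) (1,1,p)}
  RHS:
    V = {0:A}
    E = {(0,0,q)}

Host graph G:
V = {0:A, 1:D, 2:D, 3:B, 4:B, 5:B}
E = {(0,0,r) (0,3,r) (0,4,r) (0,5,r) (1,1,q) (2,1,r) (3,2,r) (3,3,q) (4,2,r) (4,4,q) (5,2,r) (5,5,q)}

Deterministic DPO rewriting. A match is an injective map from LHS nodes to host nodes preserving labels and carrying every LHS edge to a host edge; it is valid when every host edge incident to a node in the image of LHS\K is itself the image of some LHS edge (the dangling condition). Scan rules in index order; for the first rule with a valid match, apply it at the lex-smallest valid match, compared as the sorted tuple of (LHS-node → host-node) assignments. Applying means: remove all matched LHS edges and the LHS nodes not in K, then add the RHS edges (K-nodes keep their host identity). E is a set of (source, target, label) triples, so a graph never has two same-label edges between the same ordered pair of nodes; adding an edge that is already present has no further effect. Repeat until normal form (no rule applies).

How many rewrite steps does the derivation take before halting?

[0] host  ⇒  6 nodes, 12 edges  {0-r->0 0-r->3 0-r->4 0-r->5 1-q->1 2-r->1 3-r->2 3-q->3 4-r->2 4-q->4 5-r->2 5-q->5}
[1] R0 @ {0↦0, 1↦2, 2↦3}  ⇒  5 nodes, 9 edges  {0-r->0 0-r->4 0-r->5 1-q->1 2-r->1 4-r->2 4-q->4 5-r->2 5-q->5}
[2] R0 @ {0↦0, 1↦2, 2↦4}  ⇒  4 nodes, 6 edges  {0-r->0 0-r->5 1-q->1 2-r->1 5-r->2 5-q->5}
[3] R0 @ {0↦0, 1↦2, 2↦5}  ⇒  3 nodes, 3 edges  {0-r->0 1-q->1 2-r->1}
final graph: no rule applies after step 3

Answer: 3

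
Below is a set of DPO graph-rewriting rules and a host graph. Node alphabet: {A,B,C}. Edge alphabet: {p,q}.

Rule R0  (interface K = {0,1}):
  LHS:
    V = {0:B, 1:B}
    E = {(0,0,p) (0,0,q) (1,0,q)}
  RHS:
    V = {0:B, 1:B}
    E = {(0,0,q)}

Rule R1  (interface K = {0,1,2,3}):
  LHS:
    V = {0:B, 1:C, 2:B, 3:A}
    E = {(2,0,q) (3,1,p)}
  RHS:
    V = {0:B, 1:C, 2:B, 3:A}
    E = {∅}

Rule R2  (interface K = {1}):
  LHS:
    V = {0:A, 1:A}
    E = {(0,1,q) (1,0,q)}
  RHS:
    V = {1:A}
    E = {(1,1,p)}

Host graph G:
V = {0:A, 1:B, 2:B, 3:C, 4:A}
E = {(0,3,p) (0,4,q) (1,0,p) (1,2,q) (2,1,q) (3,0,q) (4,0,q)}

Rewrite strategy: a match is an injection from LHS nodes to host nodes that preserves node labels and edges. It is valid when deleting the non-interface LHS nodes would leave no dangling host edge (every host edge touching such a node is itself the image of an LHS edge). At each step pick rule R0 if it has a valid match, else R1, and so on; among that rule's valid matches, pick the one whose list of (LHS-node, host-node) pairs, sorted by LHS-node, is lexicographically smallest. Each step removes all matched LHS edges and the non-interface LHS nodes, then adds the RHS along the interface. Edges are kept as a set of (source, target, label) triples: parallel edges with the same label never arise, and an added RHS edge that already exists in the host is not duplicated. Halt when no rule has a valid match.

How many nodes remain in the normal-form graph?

[0] host  ⇒  5 nodes, 7 edges  {0-p->3 0-q->4 1-p->0 1-q->2 2-q->1 3-q->0 4-q->0}
[1] R1 @ {0↦1, 1↦3, 2↦2, 3↦0}  ⇒  5 nodes, 5 edges  {0-q->4 1-p->0 1-q->2 3-q->0 4-q->0}
[2] R2 @ {0↦4, 1↦0}  ⇒  4 nodes, 4 edges  {0-p->0 1-p->0 1-q->2 3-q->0}
halt: no rule applies after step 2
NF nodes: {0:A, 1:B, 2:B, 3:C}

Answer: 4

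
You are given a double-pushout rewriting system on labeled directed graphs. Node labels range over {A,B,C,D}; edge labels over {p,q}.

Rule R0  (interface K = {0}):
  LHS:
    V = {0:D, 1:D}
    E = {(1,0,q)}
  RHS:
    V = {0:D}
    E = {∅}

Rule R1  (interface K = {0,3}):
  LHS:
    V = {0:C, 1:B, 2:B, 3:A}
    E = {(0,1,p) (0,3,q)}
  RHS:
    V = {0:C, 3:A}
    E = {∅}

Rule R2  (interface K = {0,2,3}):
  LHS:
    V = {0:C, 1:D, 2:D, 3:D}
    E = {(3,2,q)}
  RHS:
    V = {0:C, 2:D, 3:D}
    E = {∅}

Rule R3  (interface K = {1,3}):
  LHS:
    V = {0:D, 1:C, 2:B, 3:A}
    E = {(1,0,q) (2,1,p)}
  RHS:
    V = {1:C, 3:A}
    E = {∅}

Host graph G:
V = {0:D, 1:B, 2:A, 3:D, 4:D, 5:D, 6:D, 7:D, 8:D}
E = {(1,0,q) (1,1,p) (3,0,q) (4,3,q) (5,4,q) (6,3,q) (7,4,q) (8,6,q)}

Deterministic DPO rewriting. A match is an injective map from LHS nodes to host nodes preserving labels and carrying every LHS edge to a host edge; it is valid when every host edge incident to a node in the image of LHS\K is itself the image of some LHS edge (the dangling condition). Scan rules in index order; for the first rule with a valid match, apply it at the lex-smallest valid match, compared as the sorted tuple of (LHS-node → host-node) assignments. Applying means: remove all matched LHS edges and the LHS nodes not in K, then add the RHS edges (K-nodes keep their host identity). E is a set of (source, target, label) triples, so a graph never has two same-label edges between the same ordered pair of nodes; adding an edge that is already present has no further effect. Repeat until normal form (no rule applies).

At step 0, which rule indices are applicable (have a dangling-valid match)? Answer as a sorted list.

R0: 3 valid matches — {0↦4, 1↦5}, {0↦4, 1↦7}, {0↦6, 1↦8}
R1: no valid match — LHS pattern not found
R2: no valid match — LHS pattern not found
R3: no valid match — LHS pattern not found

Answer: [R0]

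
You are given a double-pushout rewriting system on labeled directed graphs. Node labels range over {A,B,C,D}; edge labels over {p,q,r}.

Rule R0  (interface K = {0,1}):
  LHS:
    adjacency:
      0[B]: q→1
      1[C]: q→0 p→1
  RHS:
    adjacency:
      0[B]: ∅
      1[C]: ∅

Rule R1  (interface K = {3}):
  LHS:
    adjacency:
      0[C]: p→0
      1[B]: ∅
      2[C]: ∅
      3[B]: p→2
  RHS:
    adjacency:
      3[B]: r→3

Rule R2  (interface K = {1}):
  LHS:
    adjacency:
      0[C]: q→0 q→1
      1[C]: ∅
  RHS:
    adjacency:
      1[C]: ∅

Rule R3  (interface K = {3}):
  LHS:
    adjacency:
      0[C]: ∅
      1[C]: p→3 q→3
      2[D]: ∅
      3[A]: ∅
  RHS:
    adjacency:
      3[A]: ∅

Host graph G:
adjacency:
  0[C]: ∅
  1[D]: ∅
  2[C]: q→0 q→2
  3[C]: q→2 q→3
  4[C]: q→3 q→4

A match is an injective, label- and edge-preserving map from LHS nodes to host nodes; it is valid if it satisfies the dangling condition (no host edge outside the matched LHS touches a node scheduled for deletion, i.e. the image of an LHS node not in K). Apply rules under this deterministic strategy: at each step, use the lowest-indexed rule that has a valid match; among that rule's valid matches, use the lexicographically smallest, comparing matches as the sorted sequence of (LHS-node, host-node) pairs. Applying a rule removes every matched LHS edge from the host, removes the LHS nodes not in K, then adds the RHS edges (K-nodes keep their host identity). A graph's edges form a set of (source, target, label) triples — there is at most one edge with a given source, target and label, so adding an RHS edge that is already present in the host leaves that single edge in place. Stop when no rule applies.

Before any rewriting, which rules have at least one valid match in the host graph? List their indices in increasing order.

Answer: [R2]

Steps:
R0: no valid match — LHS pattern not found
R1: no valid match — LHS pattern not found
R2: 1 valid match — {0↦4, 1↦3}
R3: no valid match — LHS pattern not found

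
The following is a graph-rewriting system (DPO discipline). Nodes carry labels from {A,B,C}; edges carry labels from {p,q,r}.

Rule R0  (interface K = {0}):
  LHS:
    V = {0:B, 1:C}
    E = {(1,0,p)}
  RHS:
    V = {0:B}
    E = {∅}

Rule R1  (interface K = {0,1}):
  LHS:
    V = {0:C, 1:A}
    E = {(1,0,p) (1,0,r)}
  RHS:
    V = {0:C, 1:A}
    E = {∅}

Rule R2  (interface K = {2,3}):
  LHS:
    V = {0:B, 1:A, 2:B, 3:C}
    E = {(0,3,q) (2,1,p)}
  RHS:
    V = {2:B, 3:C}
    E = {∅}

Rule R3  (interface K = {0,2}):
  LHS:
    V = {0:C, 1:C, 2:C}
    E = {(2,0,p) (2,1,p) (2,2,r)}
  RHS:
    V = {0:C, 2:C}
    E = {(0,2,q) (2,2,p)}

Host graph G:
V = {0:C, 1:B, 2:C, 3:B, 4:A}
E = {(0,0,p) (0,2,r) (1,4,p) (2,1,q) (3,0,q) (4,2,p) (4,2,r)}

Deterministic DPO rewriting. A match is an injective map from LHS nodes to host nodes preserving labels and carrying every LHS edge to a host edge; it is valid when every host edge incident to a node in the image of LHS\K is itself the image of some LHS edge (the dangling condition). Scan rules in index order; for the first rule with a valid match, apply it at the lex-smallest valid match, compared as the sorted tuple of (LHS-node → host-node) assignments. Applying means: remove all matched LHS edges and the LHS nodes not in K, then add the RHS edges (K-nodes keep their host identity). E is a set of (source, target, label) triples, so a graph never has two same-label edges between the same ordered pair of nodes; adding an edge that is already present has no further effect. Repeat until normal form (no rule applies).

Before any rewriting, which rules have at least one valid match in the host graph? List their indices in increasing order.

R0: no valid match — LHS pattern not found
R1: 1 valid match — {0↦2, 1↦4}
R2: no valid match — 1 raw match, all fail dangling condition
R3: no valid match — LHS pattern not found

Answer: [R1]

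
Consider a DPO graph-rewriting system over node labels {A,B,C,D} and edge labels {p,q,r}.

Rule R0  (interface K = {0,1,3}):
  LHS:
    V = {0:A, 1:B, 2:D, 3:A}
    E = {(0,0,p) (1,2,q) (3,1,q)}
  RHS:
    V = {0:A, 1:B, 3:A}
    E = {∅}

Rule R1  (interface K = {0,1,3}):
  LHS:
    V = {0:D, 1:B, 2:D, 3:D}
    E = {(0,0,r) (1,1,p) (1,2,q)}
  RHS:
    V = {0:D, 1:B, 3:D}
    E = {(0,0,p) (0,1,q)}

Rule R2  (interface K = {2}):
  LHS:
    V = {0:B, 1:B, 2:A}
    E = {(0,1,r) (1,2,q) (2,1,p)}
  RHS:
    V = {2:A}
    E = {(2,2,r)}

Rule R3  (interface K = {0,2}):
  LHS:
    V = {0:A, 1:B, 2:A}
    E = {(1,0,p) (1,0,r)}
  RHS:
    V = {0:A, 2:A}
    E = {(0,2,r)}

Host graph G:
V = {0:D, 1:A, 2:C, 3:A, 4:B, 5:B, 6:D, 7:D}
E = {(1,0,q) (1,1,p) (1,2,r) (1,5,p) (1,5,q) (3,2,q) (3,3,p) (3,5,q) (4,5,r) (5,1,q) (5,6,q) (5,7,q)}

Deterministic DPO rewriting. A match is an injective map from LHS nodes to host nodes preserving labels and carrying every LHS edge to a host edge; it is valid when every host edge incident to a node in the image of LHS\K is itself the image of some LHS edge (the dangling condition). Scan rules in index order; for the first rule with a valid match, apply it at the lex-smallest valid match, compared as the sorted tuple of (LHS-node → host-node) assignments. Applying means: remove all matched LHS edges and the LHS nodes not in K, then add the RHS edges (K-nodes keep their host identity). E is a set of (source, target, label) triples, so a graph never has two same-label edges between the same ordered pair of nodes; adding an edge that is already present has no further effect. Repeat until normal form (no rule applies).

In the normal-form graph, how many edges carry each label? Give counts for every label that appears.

start.  V:8 E:12  edges: 1-q->0 1-p->1 1-r->2 1-p->5 1-q->5 3-q->2 3-p->3 3-q->5 4-r->5 5-q->1 5-q->6 5-q->7
1. fire R0 via {0↦1, 1↦5, 2↦6, 3↦3}  →  V:7 E:9  edges: 1-q->0 1-r->2 1-p->5 1-q->5 3-q->2 3-p->3 4-r->5 5-q->1 5-q->7
2. fire R0 via {0↦3, 1↦5, 2↦7, 3↦1}  →  V:6 E:6  edges: 1-q->0 1-r->2 1-p->5 3-q->2 4-r->5 5-q->1
3. fire R2 via {0↦4, 1↦5, 2↦1}  →  V:4 E:4  edges: 1-q->0 1-r->1 1-r->2 3-q->2
final graph: no rule applies after step 3
NF edges: [(1, 0, 'q'), (1, 1, 'r'), (1, 2, 'r'), (3, 2, 'q')]

Answer: q:2 r:2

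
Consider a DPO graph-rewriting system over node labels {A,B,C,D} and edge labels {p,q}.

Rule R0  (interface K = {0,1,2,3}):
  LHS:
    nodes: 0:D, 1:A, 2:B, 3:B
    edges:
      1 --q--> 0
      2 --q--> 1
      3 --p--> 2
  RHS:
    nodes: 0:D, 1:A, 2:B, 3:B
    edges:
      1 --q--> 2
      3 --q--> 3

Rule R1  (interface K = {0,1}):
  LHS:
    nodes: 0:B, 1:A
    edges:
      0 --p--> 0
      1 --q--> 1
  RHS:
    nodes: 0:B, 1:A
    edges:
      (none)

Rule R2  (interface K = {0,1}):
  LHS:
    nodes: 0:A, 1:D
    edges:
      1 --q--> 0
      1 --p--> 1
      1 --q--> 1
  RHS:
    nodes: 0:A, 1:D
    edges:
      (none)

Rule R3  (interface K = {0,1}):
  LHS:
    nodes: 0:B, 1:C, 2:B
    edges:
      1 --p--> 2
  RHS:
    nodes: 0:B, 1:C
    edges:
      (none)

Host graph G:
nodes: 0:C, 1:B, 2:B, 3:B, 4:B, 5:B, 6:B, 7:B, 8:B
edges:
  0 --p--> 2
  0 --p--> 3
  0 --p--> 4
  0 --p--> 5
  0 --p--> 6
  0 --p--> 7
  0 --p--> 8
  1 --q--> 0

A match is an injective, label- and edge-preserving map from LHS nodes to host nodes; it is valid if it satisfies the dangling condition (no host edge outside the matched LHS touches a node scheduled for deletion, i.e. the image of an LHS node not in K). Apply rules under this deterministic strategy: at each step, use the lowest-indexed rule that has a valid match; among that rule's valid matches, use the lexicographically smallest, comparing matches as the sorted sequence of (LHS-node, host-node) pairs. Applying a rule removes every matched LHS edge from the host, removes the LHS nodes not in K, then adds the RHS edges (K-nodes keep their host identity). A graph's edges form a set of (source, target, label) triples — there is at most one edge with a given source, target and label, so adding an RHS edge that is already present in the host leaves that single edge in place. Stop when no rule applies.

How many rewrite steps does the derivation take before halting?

[0] host  ⇒  9 nodes, 8 edges  {0-p->2 0-p->3 0-p->4 0-p->5 0-p->6 0-p->7 0-p->8 1-q->0}
[1] R3 @ {0↦1, 1↦0, 2↦2}  ⇒  8 nodes, 7 edges  {0-p->3 0-p->4 0-p->5 0-p->6 0-p->7 0-p->8 1-q->0}
[2] R3 @ {0↦1, 1↦0, 2↦3}  ⇒  7 nodes, 6 edges  {0-p->4 0-p->5 0-p->6 0-p->7 0-p->8 1-q->0}
[3] R3 @ {0↦1, 1↦0, 2↦4}  ⇒  6 nodes, 5 edges  {0-p->5 0-p->6 0-p->7 0-p->8 1-q->0}
[4] R3 @ {0↦1, 1↦0, 2↦5}  ⇒  5 nodes, 4 edges  {0-p->6 0-p->7 0-p->8 1-q->0}
[5] R3 @ {0↦1, 1↦0, 2↦6}  ⇒  4 nodes, 3 edges  {0-p->7 0-p->8 1-q->0}
[6] R3 @ {0↦1, 1↦0, 2↦7}  ⇒  3 nodes, 2 edges  {0-p->8 1-q->0}
[7] R3 @ {0↦1, 1↦0, 2↦8}  ⇒  2 nodes, 1 edges  {1-q->0}
final graph: no rule applies after step 7

Answer: 7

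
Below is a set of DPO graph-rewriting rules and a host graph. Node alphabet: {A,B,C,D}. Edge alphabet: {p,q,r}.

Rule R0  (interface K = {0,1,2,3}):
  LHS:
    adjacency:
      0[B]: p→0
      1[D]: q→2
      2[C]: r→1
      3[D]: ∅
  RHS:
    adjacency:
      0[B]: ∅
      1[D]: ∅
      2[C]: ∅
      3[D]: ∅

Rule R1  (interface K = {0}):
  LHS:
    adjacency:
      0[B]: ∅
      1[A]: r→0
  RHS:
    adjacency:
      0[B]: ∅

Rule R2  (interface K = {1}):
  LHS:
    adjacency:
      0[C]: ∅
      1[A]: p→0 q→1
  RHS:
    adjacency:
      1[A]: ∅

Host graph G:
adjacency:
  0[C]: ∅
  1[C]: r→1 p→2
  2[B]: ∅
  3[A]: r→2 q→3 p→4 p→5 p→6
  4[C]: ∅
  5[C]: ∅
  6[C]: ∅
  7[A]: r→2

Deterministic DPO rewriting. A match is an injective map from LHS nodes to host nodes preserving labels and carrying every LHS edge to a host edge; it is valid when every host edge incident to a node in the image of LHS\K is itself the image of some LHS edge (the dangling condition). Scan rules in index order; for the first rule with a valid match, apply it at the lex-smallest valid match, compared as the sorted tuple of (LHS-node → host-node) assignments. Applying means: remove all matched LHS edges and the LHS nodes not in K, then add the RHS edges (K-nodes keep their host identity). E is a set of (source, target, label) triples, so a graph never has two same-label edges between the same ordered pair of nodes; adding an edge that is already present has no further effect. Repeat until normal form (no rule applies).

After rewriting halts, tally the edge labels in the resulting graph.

initial: |V|=8 |E|=8  E = 1-r->1 1-p->2 3-r->2 3-q->3 3-p->4 3-p->5 3-p->6 7-r->2
step 1: apply R1 at {0↦2, 1↦7}  → |V|=7 |E|=7  E = 1-r->1 1-p->2 3-r->2 3-q->3 3-p->4 3-p->5 3-p->6
step 2: apply R2 at {0↦4, 1↦3}  → |V|=6 |E|=5  E = 1-r->1 1-p->2 3-r->2 3-p->5 3-p->6
final graph: no rule applies after step 2
NF edges: [(1, 1, 'r'), (1, 2, 'p'), (3, 2, 'r'), (3, 5, 'p'), (3, 6, 'p')]

Answer: p:3 r:2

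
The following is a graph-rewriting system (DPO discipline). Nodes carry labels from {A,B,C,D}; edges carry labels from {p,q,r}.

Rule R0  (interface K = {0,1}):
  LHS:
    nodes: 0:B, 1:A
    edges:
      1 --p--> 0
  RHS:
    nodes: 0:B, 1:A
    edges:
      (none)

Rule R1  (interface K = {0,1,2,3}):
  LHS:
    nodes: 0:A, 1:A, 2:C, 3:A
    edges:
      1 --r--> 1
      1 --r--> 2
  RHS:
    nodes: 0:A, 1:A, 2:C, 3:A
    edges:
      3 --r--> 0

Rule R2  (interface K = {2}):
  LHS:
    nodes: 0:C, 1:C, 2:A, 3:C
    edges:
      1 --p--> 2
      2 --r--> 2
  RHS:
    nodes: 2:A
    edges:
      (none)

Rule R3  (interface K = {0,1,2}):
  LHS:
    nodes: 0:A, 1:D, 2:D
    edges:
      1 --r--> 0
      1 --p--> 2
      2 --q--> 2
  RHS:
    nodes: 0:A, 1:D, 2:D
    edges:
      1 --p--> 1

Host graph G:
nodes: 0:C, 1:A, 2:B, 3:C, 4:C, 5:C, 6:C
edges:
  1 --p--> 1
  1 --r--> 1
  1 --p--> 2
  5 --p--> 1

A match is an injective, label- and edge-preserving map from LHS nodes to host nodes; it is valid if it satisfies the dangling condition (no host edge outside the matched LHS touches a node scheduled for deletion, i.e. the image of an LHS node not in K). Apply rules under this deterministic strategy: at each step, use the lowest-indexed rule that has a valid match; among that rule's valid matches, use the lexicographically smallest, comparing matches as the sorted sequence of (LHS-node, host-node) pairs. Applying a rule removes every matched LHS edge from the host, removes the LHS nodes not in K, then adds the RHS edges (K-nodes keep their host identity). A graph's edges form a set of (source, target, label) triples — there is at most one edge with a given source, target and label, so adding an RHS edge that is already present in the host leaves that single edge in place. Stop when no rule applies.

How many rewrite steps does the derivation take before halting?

Answer: 2

Derivation:
[0] host  ⇒  7 nodes, 4 edges  {1-p->1 1-r->1 1-p->2 5-p->1}
[1] R0 @ {0↦2, 1↦1}  ⇒  7 nodes, 3 edges  {1-p->1 1-r->1 5-p->1}
[2] R2 @ {0↦0, 1↦5, 2↦1, 3↦3}  ⇒  4 nodes, 1 edges  {1-p->1}
final graph: no rule applies after step 2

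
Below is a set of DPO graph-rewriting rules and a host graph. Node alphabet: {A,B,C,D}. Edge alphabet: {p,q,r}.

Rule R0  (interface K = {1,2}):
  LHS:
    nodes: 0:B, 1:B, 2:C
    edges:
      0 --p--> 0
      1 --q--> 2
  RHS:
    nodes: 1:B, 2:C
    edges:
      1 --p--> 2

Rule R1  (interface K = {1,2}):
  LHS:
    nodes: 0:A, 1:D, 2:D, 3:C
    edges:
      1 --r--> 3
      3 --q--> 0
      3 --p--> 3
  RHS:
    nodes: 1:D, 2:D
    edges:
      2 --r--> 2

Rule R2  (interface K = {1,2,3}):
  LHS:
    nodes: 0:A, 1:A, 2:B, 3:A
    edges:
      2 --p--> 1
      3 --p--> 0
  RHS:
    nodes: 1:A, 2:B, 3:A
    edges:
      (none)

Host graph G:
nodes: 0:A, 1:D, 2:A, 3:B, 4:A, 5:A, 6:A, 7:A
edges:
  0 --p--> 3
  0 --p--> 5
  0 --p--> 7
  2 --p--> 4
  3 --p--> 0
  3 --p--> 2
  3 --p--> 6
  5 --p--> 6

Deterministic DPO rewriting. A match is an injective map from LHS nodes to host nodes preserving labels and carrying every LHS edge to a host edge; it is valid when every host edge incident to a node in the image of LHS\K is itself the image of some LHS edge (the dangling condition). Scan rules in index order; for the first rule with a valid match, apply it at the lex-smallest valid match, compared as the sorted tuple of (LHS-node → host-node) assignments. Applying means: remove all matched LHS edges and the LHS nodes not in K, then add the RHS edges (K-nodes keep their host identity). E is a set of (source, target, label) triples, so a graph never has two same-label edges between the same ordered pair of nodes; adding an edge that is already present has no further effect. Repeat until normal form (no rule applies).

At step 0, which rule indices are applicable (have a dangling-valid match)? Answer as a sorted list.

Answer: [R2]

Rewrite trace:
R0: no valid match — LHS pattern not found
R1: no valid match — LHS pattern not found
R2: 4 valid matches — {0↦4, 1↦0, 2↦3, 3↦2}, {0↦4, 1↦6, 2↦3, 3↦2}, {0↦7, 1↦2, 2↦3, 3↦0} (+1 more)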